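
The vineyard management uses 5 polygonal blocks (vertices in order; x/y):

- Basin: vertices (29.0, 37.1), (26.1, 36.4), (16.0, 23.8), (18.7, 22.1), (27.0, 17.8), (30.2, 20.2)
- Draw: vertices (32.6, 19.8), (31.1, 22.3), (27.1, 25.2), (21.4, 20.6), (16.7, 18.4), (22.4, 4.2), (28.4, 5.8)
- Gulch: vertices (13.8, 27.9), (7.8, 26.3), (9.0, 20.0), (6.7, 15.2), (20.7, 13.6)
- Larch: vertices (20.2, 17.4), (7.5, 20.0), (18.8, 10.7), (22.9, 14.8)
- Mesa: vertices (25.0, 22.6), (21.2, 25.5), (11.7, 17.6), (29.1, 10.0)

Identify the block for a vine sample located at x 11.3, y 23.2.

Cast a ray rightward from (11.3, 23.2). For each polygon, the edges (by vertex number in listed order) whose endpoints lie on opposite sides of y = 23.2, where each meets that height, and whether that is right or left of the point:
Basin: 3–4 at x≈16.95 (right), 6–1 at x≈29.99 (right) → 2 crossings.
Draw: 2–3 at x≈29.86 (right), 3–4 at x≈24.62 (right) → 2 crossings.
Gulch: 2–3 at x≈8.39 (left), 5–1 at x≈16.07 (right) → 1 crossing.
Larch: no edge straddles that height → 0 crossings.
Mesa: 1–2 at x≈24.21 (right), 2–3 at x≈18.43 (right) → 2 crossings.
Only Gulch has an odd count, so the point is inside Gulch.

Gulch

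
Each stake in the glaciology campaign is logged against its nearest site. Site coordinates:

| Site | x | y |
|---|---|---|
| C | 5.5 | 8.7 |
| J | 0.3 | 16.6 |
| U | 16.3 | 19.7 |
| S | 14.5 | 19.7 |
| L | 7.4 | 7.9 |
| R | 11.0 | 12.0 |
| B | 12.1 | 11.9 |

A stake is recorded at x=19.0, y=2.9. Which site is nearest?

B

Squared distances to each site:
C: 215.890; J: 537.380; U: 289.530; S: 302.490; L: 159.560; R: 146.810; B: 128.610.
Minimum at B.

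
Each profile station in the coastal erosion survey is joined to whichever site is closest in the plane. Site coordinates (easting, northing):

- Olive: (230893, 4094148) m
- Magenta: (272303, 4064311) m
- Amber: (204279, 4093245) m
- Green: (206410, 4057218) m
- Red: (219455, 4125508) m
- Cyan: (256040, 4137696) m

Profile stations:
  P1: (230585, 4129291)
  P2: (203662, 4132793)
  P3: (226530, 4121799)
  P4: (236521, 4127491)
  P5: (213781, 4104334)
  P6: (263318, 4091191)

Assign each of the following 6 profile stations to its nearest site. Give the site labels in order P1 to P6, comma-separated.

Red, Red, Red, Red, Amber, Magenta

P1 → Red (d²=138187989.00)
P2 → Red (d²=302490074.00)
P3 → Red (d²=63812306.00)
P4 → Red (d²=295180645.00)
P5 → Amber (d²=213253925.00)
P6 → Magenta (d²=803264625.00)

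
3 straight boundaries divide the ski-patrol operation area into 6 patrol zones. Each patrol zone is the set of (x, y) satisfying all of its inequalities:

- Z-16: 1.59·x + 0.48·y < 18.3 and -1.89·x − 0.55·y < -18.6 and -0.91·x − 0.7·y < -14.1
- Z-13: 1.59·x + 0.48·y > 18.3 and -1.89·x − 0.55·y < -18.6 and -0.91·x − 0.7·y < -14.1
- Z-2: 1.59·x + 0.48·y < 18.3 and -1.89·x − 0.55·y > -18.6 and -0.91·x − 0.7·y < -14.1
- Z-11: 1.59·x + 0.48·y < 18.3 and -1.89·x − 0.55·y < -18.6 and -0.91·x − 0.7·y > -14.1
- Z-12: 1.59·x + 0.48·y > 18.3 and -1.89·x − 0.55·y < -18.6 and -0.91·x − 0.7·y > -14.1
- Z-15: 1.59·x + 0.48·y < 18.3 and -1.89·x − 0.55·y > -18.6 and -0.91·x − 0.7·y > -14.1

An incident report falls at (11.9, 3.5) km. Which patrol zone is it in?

Z-12

1.59·11.9 + 0.48·3.5 = 20.601, which is > 18.3
-1.89·11.9 − 0.55·3.5 = -24.416, which is < -18.6
-0.91·11.9 − 0.7·3.5 = -13.279, which is > -14.1
This sign pattern matches Z-12.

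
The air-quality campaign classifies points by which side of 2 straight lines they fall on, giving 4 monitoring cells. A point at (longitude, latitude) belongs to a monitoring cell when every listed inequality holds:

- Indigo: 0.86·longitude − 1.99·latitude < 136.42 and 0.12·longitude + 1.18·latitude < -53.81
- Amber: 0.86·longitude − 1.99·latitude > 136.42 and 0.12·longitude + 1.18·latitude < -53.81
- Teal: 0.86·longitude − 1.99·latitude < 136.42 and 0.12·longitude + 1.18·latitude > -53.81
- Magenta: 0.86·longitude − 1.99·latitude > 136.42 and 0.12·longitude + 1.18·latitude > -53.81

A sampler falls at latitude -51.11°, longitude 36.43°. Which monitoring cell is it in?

Indigo

0.86·36.43 − 1.99·-51.11 = 133.039, which is < 136.42
0.12·36.43 + 1.18·-51.11 = -55.938, which is < -53.81
This sign pattern matches Indigo.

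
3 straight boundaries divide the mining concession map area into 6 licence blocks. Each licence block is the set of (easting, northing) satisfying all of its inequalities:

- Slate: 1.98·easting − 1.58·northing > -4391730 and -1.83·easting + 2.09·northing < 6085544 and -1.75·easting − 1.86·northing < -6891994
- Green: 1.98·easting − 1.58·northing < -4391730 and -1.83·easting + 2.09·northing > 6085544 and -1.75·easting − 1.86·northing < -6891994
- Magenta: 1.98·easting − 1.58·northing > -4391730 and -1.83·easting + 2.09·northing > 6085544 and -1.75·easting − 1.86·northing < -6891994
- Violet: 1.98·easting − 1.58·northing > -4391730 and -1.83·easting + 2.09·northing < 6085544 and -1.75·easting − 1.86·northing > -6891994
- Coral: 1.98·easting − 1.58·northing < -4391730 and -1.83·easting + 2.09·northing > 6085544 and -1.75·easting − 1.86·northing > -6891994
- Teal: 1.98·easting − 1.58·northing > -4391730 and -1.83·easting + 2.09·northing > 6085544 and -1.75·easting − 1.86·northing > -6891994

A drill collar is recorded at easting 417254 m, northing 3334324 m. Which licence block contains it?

1.98·417254 − 1.58·3334324 = -4442069.000, which is < -4391730
-1.83·417254 + 2.09·3334324 = 6205162.340, which is > 6085544
-1.75·417254 − 1.86·3334324 = -6932037.140, which is < -6891994
This sign pattern matches Green.

Green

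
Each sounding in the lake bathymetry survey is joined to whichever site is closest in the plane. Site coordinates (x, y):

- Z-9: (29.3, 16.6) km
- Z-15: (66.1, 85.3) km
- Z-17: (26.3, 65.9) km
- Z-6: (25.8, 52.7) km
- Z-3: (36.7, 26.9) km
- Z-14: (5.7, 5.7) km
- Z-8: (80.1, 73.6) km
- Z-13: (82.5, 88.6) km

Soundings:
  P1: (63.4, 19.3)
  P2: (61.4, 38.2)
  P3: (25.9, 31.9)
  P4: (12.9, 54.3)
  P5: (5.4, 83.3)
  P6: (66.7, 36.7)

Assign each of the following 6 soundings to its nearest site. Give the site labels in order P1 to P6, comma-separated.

Z-3, Z-3, Z-3, Z-6, Z-17, Z-3

P1 → Z-3 (d²=770.65)
P2 → Z-3 (d²=737.78)
P3 → Z-3 (d²=141.64)
P4 → Z-6 (d²=168.97)
P5 → Z-17 (d²=739.57)
P6 → Z-3 (d²=996.04)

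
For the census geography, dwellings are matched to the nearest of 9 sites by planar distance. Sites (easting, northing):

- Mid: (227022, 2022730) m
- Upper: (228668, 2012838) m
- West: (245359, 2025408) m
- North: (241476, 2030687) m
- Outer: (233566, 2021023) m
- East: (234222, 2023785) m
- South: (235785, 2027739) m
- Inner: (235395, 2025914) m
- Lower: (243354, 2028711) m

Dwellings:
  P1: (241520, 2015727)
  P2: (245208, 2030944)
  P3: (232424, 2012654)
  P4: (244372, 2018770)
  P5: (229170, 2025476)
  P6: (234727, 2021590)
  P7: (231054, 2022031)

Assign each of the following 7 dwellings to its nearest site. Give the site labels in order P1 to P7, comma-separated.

P1 → Outer (d²=91313732.00)
P2 → Lower (d²=8423605.00)
P3 → Upper (d²=14141392.00)
P4 → West (d²=45037213.00)
P5 → Mid (d²=12154420.00)
P6 → Outer (d²=1669410.00)
P7 → Outer (d²=7326208.00)

Outer, Lower, Upper, West, Mid, Outer, Outer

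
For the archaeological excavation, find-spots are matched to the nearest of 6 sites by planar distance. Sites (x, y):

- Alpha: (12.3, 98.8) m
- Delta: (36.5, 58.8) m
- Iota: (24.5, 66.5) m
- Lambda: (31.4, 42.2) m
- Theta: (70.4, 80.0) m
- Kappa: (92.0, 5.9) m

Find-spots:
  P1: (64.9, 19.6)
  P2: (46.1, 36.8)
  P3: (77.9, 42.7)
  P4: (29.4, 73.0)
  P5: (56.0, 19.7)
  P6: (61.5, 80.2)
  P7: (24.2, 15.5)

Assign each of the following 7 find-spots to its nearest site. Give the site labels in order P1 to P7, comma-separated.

P1 → Kappa (d²=922.10)
P2 → Lambda (d²=245.25)
P3 → Theta (d²=1447.54)
P4 → Iota (d²=66.26)
P5 → Lambda (d²=1111.41)
P6 → Theta (d²=79.25)
P7 → Lambda (d²=764.73)

Kappa, Lambda, Theta, Iota, Lambda, Theta, Lambda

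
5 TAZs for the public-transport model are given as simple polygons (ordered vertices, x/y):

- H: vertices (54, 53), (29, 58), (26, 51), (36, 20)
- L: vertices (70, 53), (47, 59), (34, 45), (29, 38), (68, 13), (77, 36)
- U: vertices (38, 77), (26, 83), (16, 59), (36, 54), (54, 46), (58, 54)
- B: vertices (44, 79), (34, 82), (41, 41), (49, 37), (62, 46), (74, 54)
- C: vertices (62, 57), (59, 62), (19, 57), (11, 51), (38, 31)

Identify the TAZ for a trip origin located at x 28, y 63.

Cast a ray rightward from (28, 63). For each polygon, the edges (by vertex number in listed order) whose endpoints lie on opposite sides of y = 63, where each meets that height, and whether that is right or left of the point:
H: no edge straddles that height → 0 crossings.
L: no edge straddles that height → 0 crossings.
U: 2–3 at x≈17.7 (left), 6–1 at x≈50.2 (right) → 1 crossing.
B: 2–3 at x≈37.2 (right), 6–1 at x≈63.2 (right) → 2 crossings.
C: no edge straddles that height → 0 crossings.
Only U has an odd count, so the point is inside U.

U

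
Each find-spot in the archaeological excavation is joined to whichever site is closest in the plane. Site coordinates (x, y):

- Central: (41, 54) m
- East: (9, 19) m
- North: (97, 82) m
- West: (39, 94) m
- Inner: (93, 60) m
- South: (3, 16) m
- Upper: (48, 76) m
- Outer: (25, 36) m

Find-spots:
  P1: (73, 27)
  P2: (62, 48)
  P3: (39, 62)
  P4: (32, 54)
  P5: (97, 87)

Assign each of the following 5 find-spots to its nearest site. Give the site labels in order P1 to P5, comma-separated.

Inner, Central, Central, Central, North

P1 → Inner (d²=1489.00)
P2 → Central (d²=477.00)
P3 → Central (d²=68.00)
P4 → Central (d²=81.00)
P5 → North (d²=25.00)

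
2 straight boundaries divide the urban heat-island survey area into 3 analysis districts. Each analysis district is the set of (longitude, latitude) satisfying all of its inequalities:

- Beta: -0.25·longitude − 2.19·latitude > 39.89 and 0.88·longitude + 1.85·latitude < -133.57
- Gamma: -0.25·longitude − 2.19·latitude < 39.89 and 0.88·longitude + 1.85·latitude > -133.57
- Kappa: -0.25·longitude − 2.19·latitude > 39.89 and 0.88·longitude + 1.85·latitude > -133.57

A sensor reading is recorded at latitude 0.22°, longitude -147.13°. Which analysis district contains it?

Gamma

-0.25·-147.13 − 2.19·0.22 = 36.301, which is < 39.89
0.88·-147.13 + 1.85·0.22 = -129.067, which is > -133.57
This sign pattern matches Gamma.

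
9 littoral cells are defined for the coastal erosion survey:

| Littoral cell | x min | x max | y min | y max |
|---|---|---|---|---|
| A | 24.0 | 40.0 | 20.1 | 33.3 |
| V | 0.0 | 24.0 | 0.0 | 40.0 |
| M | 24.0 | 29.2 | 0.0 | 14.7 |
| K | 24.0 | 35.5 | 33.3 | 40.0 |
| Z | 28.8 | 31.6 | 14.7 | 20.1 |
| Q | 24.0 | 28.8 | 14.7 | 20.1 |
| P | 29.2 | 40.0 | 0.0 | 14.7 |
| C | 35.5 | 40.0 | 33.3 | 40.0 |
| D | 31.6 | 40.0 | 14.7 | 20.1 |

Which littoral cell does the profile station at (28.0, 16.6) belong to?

The point has x = 28.0 and y = 16.6.
Only Q satisfies 24.0 ≤ x ≤ 28.8 and 14.7 ≤ y ≤ 20.1.

Q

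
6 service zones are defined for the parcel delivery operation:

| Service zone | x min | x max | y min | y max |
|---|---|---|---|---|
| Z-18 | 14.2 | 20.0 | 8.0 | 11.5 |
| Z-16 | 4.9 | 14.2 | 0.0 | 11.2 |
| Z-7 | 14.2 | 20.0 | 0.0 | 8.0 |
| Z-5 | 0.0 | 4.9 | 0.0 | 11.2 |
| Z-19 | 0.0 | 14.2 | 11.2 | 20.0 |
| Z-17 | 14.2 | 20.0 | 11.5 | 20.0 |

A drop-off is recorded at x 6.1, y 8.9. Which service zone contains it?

The point has x = 6.1 and y = 8.9.
Only Z-16 satisfies 4.9 ≤ x ≤ 14.2 and 0.0 ≤ y ≤ 11.2.

Z-16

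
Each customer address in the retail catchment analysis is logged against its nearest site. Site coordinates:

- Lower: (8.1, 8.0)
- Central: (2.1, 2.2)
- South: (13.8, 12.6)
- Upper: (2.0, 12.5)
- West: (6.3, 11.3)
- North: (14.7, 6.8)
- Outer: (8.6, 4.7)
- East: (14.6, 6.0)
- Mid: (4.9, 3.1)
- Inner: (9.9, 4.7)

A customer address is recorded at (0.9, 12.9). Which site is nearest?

Upper

Squared distances to each site:
Lower: 75.850; Central: 115.930; South: 166.500; Upper: 1.370; West: 31.720; North: 227.650; Outer: 126.530; East: 235.300; Mid: 112.040; Inner: 148.240.
Minimum at Upper.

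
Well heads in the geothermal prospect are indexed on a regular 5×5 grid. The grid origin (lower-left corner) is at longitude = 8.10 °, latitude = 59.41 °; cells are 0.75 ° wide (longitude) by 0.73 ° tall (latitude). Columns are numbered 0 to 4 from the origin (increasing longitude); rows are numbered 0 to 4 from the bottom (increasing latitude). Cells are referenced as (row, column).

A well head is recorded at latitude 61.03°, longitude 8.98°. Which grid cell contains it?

(2, 1)

Column index: ⌊(8.98 − 8.10) / 0.75⌋ = ⌊1.173⌋ = 1
Row offset from origin: ⌊(61.03 − 59.41) / 0.73⌋ = ⌊2.219⌋ = 2 → row 2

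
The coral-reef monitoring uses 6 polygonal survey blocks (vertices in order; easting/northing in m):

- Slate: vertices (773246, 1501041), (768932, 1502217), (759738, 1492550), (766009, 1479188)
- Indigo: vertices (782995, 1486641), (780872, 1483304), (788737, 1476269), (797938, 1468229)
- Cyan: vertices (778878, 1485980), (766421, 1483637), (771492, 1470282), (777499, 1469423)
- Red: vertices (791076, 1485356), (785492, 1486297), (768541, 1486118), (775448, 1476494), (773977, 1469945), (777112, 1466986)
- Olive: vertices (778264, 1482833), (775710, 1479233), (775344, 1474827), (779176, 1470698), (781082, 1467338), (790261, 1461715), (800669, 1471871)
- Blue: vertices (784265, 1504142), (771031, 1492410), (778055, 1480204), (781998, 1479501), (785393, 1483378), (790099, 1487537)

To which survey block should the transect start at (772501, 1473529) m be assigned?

Cyan

Cast a ray rightward from (772501, 1473529). For each polygon, the edges (by vertex number in listed order) whose endpoints lie on opposite sides of northing = 1473529, where each meets that height, and whether that is right or left of the point:
Slate: no edge straddles that height → 0 crossings.
Indigo: 3–4 at easting≈791872.7 (right), 4–1 at easting≈793636.6 (right) → 2 crossings.
Cyan: 2–3 at easting≈770259.1 (left), 4–1 at easting≈777841.0 (right) → 1 crossing.
Red: 4–5 at easting≈774782.0 (right), 6–1 at easting≈782085.7 (right) → 2 crossings.
Olive: 3–4 at easting≈776548.6 (right), 7–1 at easting≈797280.2 (right) → 2 crossings.
Blue: no edge straddles that height → 0 crossings.
Only Cyan has an odd count, so the point is inside Cyan.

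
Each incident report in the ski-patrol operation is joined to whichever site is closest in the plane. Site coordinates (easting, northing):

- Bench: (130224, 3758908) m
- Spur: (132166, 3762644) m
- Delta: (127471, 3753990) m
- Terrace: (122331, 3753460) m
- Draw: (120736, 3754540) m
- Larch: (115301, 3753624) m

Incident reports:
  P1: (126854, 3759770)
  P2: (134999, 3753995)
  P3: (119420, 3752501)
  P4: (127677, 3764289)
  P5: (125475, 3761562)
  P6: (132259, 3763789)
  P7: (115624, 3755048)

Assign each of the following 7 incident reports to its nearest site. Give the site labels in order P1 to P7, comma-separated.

P1 → Bench (d²=12099944.00)
P2 → Bench (d²=46938194.00)
P3 → Draw (d²=5889377.00)
P4 → Spur (d²=22857146.00)
P5 → Bench (d²=29596717.00)
P6 → Spur (d²=1319674.00)
P7 → Larch (d²=2132105.00)

Bench, Bench, Draw, Spur, Bench, Spur, Larch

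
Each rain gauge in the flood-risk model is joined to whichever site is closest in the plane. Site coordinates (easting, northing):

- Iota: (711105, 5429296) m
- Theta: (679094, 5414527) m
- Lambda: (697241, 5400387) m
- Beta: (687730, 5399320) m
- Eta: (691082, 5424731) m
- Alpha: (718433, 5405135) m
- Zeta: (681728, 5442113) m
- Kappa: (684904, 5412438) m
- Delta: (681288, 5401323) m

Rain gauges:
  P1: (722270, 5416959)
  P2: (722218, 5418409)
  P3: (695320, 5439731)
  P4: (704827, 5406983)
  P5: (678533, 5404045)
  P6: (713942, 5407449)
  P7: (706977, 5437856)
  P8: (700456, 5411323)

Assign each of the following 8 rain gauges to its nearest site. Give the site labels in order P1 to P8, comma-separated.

P1 → Alpha (d²=154529545.00)
P2 → Alpha (d²=190525301.00)
P3 → Zeta (d²=190416388.00)
P4 → Lambda (d²=101054612.00)
P5 → Delta (d²=14999309.00)
P6 → Alpha (d²=25523677.00)
P7 → Iota (d²=90313984.00)
P8 → Lambda (d²=129932321.00)

Alpha, Alpha, Zeta, Lambda, Delta, Alpha, Iota, Lambda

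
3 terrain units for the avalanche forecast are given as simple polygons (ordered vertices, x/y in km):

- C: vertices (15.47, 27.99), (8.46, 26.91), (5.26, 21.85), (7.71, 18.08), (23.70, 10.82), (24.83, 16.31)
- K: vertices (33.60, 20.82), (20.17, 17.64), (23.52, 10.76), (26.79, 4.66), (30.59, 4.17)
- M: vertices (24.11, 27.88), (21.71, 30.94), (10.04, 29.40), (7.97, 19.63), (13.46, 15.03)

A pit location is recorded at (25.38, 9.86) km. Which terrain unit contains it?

K

Cast a ray rightward from (25.38, 9.86). For each polygon, the edges (by vertex number in listed order) whose endpoints lie on opposite sides of y = 9.86, where each meets that height, and whether that is right or left of the point:
C: no edge straddles that height → 0 crossings.
K: 3–4 at x≈24.002 (left), 5–1 at x≈31.619 (right) → 1 crossing.
M: no edge straddles that height → 0 crossings.
Only K has an odd count, so the point is inside K.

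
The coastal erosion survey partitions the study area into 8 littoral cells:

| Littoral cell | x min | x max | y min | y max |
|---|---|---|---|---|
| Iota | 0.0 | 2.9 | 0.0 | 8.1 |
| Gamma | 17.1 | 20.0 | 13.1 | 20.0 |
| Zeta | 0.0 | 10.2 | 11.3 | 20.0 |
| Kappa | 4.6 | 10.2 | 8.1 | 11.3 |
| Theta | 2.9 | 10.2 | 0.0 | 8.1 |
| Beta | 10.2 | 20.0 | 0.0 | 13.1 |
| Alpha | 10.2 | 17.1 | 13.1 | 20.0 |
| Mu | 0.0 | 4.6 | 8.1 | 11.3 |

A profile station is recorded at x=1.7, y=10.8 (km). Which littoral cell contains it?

Mu

The point has x = 1.7 and y = 10.8.
Only Mu satisfies 0.0 ≤ x ≤ 4.6 and 8.1 ≤ y ≤ 11.3.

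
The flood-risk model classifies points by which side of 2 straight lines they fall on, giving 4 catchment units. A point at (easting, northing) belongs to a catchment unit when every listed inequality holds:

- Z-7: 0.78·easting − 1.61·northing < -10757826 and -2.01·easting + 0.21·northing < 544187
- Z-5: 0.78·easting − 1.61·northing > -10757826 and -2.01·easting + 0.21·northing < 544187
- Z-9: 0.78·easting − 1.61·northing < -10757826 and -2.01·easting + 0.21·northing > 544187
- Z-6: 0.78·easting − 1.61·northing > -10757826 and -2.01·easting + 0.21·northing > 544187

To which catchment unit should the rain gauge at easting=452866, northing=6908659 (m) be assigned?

0.78·452866 − 1.61·6908659 = -10769705.510, which is < -10757826
-2.01·452866 + 0.21·6908659 = 540557.730, which is < 544187
This sign pattern matches Z-7.

Z-7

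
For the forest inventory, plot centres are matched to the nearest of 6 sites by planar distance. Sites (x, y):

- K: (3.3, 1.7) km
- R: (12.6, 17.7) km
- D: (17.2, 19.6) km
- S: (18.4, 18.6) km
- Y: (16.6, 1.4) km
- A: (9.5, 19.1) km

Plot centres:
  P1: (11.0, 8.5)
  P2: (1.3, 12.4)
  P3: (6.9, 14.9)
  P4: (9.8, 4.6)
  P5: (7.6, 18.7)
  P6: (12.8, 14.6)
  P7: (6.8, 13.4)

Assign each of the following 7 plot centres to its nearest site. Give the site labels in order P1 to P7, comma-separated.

P1 → Y (d²=81.77)
P2 → A (d²=112.13)
P3 → A (d²=24.40)
P4 → K (d²=50.66)
P5 → A (d²=3.77)
P6 → R (d²=9.65)
P7 → A (d²=39.78)

Y, A, A, K, A, R, A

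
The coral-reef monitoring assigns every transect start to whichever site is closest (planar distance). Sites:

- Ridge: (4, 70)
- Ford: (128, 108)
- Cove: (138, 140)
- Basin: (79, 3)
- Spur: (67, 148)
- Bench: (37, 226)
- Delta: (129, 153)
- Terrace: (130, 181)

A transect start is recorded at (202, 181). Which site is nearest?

Terrace

Squared distances to each site:
Ridge: 51525.000; Ford: 10805.000; Cove: 5777.000; Basin: 46813.000; Spur: 19314.000; Bench: 29250.000; Delta: 6113.000; Terrace: 5184.000.
Minimum at Terrace.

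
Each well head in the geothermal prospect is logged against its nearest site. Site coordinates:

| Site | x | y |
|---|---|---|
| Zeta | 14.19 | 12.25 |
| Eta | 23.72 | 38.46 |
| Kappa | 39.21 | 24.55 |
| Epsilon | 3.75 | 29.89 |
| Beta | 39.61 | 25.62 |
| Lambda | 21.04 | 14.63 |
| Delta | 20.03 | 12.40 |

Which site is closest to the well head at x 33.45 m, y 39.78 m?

Squared distances to each site:
Zeta: 1128.849; Eta: 96.415; Kappa: 265.130; Epsilon: 979.902; Beta: 238.451; Lambda: 786.531; Delta: 929.761.
Minimum at Eta.

Eta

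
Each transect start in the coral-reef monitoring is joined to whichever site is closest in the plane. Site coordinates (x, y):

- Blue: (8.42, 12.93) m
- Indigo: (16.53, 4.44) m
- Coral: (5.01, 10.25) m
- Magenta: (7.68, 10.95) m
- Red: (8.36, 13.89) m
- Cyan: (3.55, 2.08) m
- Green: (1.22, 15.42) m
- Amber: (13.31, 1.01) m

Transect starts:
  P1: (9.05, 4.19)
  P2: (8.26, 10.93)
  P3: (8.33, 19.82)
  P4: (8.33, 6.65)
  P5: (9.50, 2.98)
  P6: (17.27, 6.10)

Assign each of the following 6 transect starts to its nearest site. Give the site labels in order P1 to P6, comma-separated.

P1 → Amber (d²=28.26)
P2 → Magenta (d²=0.34)
P3 → Red (d²=35.17)
P4 → Magenta (d²=18.91)
P5 → Amber (d²=18.40)
P6 → Indigo (d²=3.30)

Amber, Magenta, Red, Magenta, Amber, Indigo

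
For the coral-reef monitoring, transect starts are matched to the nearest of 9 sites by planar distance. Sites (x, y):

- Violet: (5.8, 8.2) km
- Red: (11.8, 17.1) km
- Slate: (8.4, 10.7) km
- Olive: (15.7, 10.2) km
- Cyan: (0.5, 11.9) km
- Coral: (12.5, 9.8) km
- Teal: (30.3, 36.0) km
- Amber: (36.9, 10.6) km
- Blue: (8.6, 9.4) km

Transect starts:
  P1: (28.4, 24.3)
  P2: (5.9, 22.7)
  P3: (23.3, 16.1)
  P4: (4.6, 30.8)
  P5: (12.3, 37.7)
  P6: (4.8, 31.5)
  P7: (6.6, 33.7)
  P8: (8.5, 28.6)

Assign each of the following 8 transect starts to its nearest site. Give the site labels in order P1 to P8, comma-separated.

Teal, Red, Olive, Red, Teal, Red, Red, Red

P1 → Teal (d²=140.50)
P2 → Red (d²=66.17)
P3 → Olive (d²=92.57)
P4 → Red (d²=239.53)
P5 → Teal (d²=326.89)
P6 → Red (d²=256.36)
P7 → Red (d²=302.60)
P8 → Red (d²=143.14)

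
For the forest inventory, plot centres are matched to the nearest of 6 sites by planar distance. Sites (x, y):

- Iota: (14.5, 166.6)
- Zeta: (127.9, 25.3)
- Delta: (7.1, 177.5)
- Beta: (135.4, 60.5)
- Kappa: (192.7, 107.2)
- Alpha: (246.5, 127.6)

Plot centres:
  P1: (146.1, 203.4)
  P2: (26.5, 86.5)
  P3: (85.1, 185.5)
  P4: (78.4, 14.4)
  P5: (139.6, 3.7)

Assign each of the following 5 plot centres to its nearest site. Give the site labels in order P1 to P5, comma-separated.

P1 → Kappa (d²=11426.00)
P2 → Iota (d²=6560.01)
P3 → Iota (d²=5341.57)
P4 → Zeta (d²=2569.06)
P5 → Zeta (d²=603.45)

Kappa, Iota, Iota, Zeta, Zeta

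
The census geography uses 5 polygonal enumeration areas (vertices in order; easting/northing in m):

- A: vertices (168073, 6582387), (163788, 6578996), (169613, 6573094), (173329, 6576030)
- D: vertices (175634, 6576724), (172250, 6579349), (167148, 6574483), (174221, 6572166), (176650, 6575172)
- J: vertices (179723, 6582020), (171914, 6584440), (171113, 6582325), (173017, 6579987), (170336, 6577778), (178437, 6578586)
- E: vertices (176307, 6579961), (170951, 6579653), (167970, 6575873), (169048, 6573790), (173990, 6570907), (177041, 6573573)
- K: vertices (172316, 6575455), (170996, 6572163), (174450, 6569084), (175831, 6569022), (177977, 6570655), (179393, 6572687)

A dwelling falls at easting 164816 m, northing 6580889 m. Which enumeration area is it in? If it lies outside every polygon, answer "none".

none

Cast a ray rightward from (164816, 6580889). For each polygon, the edges (by vertex number in listed order) whose endpoints lie on opposite sides of northing = 6580889, where each meets that height, and whether that is right or left of the point:
A: 1–2 at easting≈166180.1 (right), 4–1 at easting≈169311.6 (right) → 2 crossings.
D: no edge straddles that height → 0 crossings.
J: 3–4 at easting≈172282.4 (right), 6–1 at easting≈179299.5 (right) → 2 crossings.
E: no edge straddles that height → 0 crossings.
K: no edge straddles that height → 0 crossings.
All counts are even, so the point lies outside every listed polygon.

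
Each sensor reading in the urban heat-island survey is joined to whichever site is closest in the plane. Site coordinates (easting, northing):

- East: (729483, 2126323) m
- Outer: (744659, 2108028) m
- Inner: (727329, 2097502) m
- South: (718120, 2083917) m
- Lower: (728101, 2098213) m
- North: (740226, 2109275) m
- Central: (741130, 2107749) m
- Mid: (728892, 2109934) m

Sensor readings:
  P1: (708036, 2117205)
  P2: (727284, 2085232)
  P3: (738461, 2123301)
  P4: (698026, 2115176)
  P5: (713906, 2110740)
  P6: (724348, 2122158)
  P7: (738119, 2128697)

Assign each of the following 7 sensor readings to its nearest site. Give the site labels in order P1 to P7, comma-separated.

Mid, South, East, Mid, Mid, East, East

P1 → Mid (d²=487840177.00)
P2 → South (d²=85708121.00)
P3 → East (d²=89736968.00)
P4 → Mid (d²=980188520.00)
P5 → Mid (d²=225229832.00)
P6 → East (d²=43715450.00)
P7 → East (d²=80216372.00)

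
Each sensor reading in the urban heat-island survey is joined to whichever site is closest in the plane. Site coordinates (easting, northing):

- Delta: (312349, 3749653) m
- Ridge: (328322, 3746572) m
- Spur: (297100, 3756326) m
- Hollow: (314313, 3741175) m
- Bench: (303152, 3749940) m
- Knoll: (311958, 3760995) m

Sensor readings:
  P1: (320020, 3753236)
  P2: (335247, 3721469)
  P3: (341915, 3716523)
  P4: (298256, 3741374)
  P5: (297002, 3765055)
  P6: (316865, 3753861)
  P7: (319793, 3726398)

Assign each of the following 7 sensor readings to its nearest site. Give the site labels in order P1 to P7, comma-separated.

Delta, Ridge, Ridge, Bench, Spur, Delta, Hollow

P1 → Delta (d²=71682130.00)
P2 → Ridge (d²=678116234.00)
P3 → Ridge (d²=1087712050.00)
P4 → Bench (d²=97347172.00)
P5 → Spur (d²=76205045.00)
P6 → Delta (d²=38101520.00)
P7 → Hollow (d²=248390129.00)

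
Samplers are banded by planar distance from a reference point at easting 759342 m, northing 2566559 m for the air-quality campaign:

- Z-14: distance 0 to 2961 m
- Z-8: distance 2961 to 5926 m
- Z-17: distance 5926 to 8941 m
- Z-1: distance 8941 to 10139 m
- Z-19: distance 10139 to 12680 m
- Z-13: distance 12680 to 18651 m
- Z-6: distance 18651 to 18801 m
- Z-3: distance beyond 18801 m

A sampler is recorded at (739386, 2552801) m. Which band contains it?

Distance = √((739386−759342)² + (2552801−2566559)²) = √(398241936.000 + 189282564.000) = 24238.905 m.
18801 ≤ 24238.905 < ∞ → Z-3.

Z-3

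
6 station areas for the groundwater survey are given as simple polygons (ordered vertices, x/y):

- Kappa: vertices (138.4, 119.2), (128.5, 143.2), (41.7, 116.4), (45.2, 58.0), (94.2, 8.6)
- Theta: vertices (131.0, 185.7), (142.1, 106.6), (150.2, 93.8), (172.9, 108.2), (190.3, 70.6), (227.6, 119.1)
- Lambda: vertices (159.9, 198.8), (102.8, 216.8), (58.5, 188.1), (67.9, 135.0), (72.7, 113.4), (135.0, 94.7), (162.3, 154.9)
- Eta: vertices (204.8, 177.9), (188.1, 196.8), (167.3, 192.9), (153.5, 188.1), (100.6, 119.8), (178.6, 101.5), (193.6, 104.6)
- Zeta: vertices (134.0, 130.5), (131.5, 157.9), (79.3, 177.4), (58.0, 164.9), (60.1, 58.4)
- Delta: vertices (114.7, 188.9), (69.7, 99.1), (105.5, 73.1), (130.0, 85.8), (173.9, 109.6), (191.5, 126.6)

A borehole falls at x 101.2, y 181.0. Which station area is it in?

Cast a ray rightward from (101.2, 181.0). For each polygon, the edges (by vertex number in listed order) whose endpoints lie on opposite sides of y = 181.0, where each meets that height, and whether that is right or left of the point:
Kappa: no edge straddles that height → 0 crossings.
Theta: 1–2 at x≈131.66 (right), 6–1 at x≈137.82 (right) → 2 crossings.
Lambda: 3–4 at x≈59.76 (left), 7–1 at x≈160.87 (right) → 1 crossing.
Eta: 1–2 at x≈202.06 (right), 4–5 at x≈148.00 (right) → 2 crossings.
Zeta: no edge straddles that height → 0 crossings.
Delta: 1–2 at x≈110.74 (right), 6–1 at x≈124.44 (right) → 2 crossings.
Only Lambda has an odd count, so the point is inside Lambda.

Lambda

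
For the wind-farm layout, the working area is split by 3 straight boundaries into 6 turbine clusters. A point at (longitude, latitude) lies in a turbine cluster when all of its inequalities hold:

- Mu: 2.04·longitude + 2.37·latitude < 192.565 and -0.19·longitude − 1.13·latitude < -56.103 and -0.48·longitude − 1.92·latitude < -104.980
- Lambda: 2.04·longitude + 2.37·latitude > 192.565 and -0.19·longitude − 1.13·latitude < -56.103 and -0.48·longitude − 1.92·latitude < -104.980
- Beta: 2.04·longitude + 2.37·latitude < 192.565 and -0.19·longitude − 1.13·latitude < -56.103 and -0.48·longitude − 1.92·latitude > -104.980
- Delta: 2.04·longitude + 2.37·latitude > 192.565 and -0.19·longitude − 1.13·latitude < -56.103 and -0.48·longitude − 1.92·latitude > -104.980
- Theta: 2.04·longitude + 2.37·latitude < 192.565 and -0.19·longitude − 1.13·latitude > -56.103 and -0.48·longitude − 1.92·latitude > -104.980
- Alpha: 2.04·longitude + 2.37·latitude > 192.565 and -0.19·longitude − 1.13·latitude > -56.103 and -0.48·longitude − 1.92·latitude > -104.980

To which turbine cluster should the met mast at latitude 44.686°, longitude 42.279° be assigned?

2.04·42.279 + 2.37·44.686 = 192.155, which is < 192.565
-0.19·42.279 − 1.13·44.686 = -58.528, which is < -56.103
-0.48·42.279 − 1.92·44.686 = -106.091, which is < -104.980
This sign pattern matches Mu.

Mu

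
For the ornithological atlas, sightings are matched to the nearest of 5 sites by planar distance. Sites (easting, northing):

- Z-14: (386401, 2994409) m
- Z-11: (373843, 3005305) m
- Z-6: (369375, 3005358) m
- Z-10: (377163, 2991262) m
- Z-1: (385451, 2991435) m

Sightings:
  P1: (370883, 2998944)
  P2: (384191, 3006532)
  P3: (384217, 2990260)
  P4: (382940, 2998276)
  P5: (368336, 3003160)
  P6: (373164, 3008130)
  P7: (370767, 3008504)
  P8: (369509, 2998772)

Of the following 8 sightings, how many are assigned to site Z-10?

0

P1 → Z-6
P2 → Z-11
P3 → Z-1
P4 → Z-14
P5 → Z-6
P6 → Z-11
P7 → Z-6
P8 → Z-6
0 of the 8 go to Z-10.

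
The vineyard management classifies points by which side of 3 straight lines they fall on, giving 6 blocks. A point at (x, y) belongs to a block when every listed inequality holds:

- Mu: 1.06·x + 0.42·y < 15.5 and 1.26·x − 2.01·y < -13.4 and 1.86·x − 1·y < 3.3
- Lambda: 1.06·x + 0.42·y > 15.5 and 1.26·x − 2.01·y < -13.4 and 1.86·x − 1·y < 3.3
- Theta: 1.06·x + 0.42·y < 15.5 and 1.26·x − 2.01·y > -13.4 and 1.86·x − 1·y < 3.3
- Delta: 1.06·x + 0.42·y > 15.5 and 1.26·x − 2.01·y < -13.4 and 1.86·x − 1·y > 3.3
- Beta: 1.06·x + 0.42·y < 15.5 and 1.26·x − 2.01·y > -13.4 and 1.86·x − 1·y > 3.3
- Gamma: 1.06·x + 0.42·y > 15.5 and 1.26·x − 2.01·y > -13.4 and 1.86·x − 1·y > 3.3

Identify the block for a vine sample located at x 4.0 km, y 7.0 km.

Theta

1.06·4.0 + 0.42·7.0 = 7.180, which is < 15.5
1.26·4.0 − 2.01·7.0 = -9.030, which is > -13.4
1.86·4.0 − 1·7.0 = 0.440, which is < 3.3
This sign pattern matches Theta.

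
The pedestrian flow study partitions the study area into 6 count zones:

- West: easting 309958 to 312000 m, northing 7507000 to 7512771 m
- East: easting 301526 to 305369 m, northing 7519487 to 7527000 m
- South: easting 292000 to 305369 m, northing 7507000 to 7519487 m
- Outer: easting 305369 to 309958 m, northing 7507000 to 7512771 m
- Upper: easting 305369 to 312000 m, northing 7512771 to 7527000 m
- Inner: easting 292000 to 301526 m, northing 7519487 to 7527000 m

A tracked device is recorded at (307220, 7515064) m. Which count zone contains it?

Upper

The point has easting = 307220 and northing = 7515064.
Only Upper satisfies 305369 ≤ easting ≤ 312000 and 7512771 ≤ northing ≤ 7527000.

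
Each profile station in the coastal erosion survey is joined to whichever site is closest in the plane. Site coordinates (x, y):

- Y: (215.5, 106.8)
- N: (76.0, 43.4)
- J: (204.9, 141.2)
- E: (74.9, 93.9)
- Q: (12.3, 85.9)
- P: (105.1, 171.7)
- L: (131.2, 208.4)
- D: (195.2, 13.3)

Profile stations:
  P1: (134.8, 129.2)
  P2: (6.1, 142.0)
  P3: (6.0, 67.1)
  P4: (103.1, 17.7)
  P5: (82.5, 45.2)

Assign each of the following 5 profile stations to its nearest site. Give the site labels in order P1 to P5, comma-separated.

P1 → P (d²=2688.34)
P2 → Q (d²=3185.65)
P3 → Q (d²=393.13)
P4 → N (d²=1394.90)
P5 → N (d²=45.49)

P, Q, Q, N, N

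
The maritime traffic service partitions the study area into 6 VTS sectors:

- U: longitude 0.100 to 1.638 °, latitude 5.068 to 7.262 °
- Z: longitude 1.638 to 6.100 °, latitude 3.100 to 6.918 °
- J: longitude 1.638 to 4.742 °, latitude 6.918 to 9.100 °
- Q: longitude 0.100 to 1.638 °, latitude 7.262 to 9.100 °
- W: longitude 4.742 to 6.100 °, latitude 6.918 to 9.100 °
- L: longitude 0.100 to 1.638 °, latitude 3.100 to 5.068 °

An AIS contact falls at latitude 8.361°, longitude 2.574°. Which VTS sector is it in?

J

The point has longitude = 2.574 and latitude = 8.361.
Only J satisfies 1.638 ≤ longitude ≤ 4.742 and 6.918 ≤ latitude ≤ 9.100.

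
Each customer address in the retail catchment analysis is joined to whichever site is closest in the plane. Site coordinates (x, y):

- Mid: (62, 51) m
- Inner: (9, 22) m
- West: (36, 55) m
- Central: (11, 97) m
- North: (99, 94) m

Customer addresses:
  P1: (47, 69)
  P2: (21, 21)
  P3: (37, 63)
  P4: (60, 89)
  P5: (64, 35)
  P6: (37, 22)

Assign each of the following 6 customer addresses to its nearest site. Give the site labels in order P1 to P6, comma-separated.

P1 → West (d²=317.00)
P2 → Inner (d²=145.00)
P3 → West (d²=65.00)
P4 → Mid (d²=1448.00)
P5 → Mid (d²=260.00)
P6 → Inner (d²=784.00)

West, Inner, West, Mid, Mid, Inner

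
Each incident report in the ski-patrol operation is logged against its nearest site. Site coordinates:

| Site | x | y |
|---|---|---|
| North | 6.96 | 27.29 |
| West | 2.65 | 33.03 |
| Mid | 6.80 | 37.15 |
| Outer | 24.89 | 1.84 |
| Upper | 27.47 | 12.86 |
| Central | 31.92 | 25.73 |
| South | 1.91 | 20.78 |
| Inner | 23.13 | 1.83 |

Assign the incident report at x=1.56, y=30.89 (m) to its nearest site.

Squared distances to each site:
North: 42.120; West: 5.768; Mid: 66.645; Outer: 1388.191; Upper: 996.409; Central: 948.355; South: 102.335; Inner: 1309.749.
Minimum at West.

West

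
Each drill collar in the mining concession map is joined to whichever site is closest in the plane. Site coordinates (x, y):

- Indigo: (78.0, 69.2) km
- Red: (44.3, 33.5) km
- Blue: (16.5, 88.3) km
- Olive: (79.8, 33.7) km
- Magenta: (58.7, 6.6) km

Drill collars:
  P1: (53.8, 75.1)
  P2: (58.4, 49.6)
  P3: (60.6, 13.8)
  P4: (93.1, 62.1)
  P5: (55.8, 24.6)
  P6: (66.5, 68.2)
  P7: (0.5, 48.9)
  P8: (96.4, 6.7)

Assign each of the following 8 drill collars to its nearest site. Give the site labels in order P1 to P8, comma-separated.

Indigo, Red, Magenta, Indigo, Red, Indigo, Blue, Olive

P1 → Indigo (d²=620.45)
P2 → Red (d²=458.02)
P3 → Magenta (d²=55.45)
P4 → Indigo (d²=278.42)
P5 → Red (d²=211.46)
P6 → Indigo (d²=133.25)
P7 → Blue (d²=1808.36)
P8 → Olive (d²=1004.56)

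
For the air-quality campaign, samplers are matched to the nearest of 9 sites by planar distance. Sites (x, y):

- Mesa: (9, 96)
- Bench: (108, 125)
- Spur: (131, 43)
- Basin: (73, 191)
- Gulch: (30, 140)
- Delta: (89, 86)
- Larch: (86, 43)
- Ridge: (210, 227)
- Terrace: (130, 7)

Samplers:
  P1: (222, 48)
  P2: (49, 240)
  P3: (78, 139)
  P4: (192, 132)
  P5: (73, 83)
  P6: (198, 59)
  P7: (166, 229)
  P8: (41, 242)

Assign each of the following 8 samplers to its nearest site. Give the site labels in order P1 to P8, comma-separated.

Spur, Basin, Bench, Bench, Delta, Spur, Ridge, Basin

P1 → Spur (d²=8306.00)
P2 → Basin (d²=2977.00)
P3 → Bench (d²=1096.00)
P4 → Bench (d²=7105.00)
P5 → Delta (d²=265.00)
P6 → Spur (d²=4745.00)
P7 → Ridge (d²=1940.00)
P8 → Basin (d²=3625.00)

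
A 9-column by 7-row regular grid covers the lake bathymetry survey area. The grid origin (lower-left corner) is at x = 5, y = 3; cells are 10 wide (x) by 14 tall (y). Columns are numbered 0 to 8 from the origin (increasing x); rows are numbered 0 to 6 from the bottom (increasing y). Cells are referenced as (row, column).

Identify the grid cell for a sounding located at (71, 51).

(3, 6)

Column index: ⌊(71 − 5) / 10⌋ = ⌊6.600⌋ = 6
Row offset from origin: ⌊(51 − 3) / 14⌋ = ⌊3.429⌋ = 3 → row 3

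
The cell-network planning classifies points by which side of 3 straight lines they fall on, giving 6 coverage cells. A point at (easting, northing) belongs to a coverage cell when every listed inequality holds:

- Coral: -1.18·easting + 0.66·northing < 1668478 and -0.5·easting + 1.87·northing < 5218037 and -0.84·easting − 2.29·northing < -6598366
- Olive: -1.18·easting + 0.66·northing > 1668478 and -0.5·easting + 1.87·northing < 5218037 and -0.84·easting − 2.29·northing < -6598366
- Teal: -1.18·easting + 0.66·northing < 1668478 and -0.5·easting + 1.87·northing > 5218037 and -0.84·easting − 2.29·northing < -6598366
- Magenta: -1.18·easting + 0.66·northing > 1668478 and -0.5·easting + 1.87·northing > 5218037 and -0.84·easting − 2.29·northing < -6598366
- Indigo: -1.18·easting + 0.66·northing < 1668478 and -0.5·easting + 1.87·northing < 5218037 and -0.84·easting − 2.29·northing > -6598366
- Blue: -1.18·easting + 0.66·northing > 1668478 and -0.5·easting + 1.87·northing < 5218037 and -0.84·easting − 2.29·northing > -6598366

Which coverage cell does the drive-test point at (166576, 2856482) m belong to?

-1.18·166576 + 0.66·2856482 = 1688718.440, which is > 1668478
-0.5·166576 + 1.87·2856482 = 5258333.340, which is > 5218037
-0.84·166576 − 2.29·2856482 = -6681267.620, which is < -6598366
This sign pattern matches Magenta.

Magenta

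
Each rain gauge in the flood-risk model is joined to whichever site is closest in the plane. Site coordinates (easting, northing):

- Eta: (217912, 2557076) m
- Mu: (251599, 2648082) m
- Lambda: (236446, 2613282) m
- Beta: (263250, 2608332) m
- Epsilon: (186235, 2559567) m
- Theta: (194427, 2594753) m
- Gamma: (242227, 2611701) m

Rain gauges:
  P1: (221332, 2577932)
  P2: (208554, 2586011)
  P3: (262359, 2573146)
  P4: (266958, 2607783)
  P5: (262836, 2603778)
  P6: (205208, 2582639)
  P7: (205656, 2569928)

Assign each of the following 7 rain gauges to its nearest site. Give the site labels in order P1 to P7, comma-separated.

P1 → Eta (d²=446669136.00)
P2 → Theta (d²=275994693.00)
P3 → Beta (d²=1238848477.00)
P4 → Beta (d²=14050665.00)
P5 → Beta (d²=20910312.00)
P6 → Theta (d²=262978957.00)
P7 → Eta (d²=315383440.00)

Eta, Theta, Beta, Beta, Beta, Theta, Eta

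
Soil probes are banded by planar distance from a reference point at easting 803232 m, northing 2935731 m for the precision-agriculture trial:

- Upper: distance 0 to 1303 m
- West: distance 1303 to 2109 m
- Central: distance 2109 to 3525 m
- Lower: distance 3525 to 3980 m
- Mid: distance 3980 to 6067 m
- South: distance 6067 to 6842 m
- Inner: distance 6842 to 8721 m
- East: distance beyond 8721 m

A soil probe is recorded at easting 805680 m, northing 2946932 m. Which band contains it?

East

Distance = √((805680−803232)² + (2946932−2935731)²) = √(5992704.000 + 125462401.000) = 11465.387 m.
8721 ≤ 11465.387 < ∞ → East.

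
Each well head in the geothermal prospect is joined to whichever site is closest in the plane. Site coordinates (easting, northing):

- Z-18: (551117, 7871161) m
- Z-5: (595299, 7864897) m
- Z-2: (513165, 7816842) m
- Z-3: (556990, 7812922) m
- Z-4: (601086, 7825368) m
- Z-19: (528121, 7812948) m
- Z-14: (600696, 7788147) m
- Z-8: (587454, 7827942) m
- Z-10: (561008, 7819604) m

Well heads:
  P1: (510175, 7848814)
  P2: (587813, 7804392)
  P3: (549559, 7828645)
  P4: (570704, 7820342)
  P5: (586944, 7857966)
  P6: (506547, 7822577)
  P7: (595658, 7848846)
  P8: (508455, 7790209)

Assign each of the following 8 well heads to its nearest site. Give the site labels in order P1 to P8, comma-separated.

P1 → Z-2 (d²=1031148884.00)
P2 → Z-14 (d²=429871714.00)
P3 → Z-10 (d²=212819282.00)
P4 → Z-10 (d²=94557060.00)
P5 → Z-5 (d²=117844786.00)
P6 → Z-2 (d²=76688149.00)
P7 → Z-5 (d²=257763482.00)
P8 → Z-2 (d²=731500789.00)

Z-2, Z-14, Z-10, Z-10, Z-5, Z-2, Z-5, Z-2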